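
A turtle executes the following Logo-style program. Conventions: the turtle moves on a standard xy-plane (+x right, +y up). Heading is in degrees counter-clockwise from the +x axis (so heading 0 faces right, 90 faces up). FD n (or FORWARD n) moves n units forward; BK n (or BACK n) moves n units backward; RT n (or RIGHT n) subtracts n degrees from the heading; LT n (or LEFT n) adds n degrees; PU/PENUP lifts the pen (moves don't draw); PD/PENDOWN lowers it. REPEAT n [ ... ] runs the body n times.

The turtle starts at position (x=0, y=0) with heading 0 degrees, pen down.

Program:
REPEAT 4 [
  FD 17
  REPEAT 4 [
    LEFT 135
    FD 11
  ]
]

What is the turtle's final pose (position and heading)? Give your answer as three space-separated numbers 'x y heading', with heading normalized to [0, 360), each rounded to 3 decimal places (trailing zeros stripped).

Answer: 0 0 0

Derivation:
Executing turtle program step by step:
Start: pos=(0,0), heading=0, pen down
REPEAT 4 [
  -- iteration 1/4 --
  FD 17: (0,0) -> (17,0) [heading=0, draw]
  REPEAT 4 [
    -- iteration 1/4 --
    LT 135: heading 0 -> 135
    FD 11: (17,0) -> (9.222,7.778) [heading=135, draw]
    -- iteration 2/4 --
    LT 135: heading 135 -> 270
    FD 11: (9.222,7.778) -> (9.222,-3.222) [heading=270, draw]
    -- iteration 3/4 --
    LT 135: heading 270 -> 45
    FD 11: (9.222,-3.222) -> (17,4.556) [heading=45, draw]
    -- iteration 4/4 --
    LT 135: heading 45 -> 180
    FD 11: (17,4.556) -> (6,4.556) [heading=180, draw]
  ]
  -- iteration 2/4 --
  FD 17: (6,4.556) -> (-11,4.556) [heading=180, draw]
  REPEAT 4 [
    -- iteration 1/4 --
    LT 135: heading 180 -> 315
    FD 11: (-11,4.556) -> (-3.222,-3.222) [heading=315, draw]
    -- iteration 2/4 --
    LT 135: heading 315 -> 90
    FD 11: (-3.222,-3.222) -> (-3.222,7.778) [heading=90, draw]
    -- iteration 3/4 --
    LT 135: heading 90 -> 225
    FD 11: (-3.222,7.778) -> (-11,0) [heading=225, draw]
    -- iteration 4/4 --
    LT 135: heading 225 -> 0
    FD 11: (-11,0) -> (0,0) [heading=0, draw]
  ]
  -- iteration 3/4 --
  FD 17: (0,0) -> (17,0) [heading=0, draw]
  REPEAT 4 [
    -- iteration 1/4 --
    LT 135: heading 0 -> 135
    FD 11: (17,0) -> (9.222,7.778) [heading=135, draw]
    -- iteration 2/4 --
    LT 135: heading 135 -> 270
    FD 11: (9.222,7.778) -> (9.222,-3.222) [heading=270, draw]
    -- iteration 3/4 --
    LT 135: heading 270 -> 45
    FD 11: (9.222,-3.222) -> (17,4.556) [heading=45, draw]
    -- iteration 4/4 --
    LT 135: heading 45 -> 180
    FD 11: (17,4.556) -> (6,4.556) [heading=180, draw]
  ]
  -- iteration 4/4 --
  FD 17: (6,4.556) -> (-11,4.556) [heading=180, draw]
  REPEAT 4 [
    -- iteration 1/4 --
    LT 135: heading 180 -> 315
    FD 11: (-11,4.556) -> (-3.222,-3.222) [heading=315, draw]
    -- iteration 2/4 --
    LT 135: heading 315 -> 90
    FD 11: (-3.222,-3.222) -> (-3.222,7.778) [heading=90, draw]
    -- iteration 3/4 --
    LT 135: heading 90 -> 225
    FD 11: (-3.222,7.778) -> (-11,0) [heading=225, draw]
    -- iteration 4/4 --
    LT 135: heading 225 -> 0
    FD 11: (-11,0) -> (0,0) [heading=0, draw]
  ]
]
Final: pos=(0,0), heading=0, 20 segment(s) drawn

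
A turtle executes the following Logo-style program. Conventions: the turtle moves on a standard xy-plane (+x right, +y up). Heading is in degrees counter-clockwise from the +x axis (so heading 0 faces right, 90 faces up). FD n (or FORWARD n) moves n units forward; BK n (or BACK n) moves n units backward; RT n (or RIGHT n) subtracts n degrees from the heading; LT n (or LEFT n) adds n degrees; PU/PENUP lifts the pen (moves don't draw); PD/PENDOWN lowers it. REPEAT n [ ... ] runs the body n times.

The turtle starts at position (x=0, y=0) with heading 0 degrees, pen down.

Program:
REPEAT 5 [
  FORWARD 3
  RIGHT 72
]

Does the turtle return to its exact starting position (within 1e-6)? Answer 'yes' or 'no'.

Answer: yes

Derivation:
Executing turtle program step by step:
Start: pos=(0,0), heading=0, pen down
REPEAT 5 [
  -- iteration 1/5 --
  FD 3: (0,0) -> (3,0) [heading=0, draw]
  RT 72: heading 0 -> 288
  -- iteration 2/5 --
  FD 3: (3,0) -> (3.927,-2.853) [heading=288, draw]
  RT 72: heading 288 -> 216
  -- iteration 3/5 --
  FD 3: (3.927,-2.853) -> (1.5,-4.617) [heading=216, draw]
  RT 72: heading 216 -> 144
  -- iteration 4/5 --
  FD 3: (1.5,-4.617) -> (-0.927,-2.853) [heading=144, draw]
  RT 72: heading 144 -> 72
  -- iteration 5/5 --
  FD 3: (-0.927,-2.853) -> (0,0) [heading=72, draw]
  RT 72: heading 72 -> 0
]
Final: pos=(0,0), heading=0, 5 segment(s) drawn

Start position: (0, 0)
Final position: (0, 0)
Distance = 0; < 1e-6 -> CLOSED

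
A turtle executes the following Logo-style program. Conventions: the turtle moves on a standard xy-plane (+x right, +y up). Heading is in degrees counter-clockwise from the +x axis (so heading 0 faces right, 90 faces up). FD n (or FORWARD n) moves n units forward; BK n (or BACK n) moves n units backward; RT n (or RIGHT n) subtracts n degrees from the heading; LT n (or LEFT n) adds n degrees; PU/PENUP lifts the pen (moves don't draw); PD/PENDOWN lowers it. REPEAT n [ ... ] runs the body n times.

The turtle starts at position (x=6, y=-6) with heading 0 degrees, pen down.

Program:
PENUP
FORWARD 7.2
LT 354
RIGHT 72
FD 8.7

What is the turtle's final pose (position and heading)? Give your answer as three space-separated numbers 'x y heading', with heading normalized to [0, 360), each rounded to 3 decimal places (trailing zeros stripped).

Executing turtle program step by step:
Start: pos=(6,-6), heading=0, pen down
PU: pen up
FD 7.2: (6,-6) -> (13.2,-6) [heading=0, move]
LT 354: heading 0 -> 354
RT 72: heading 354 -> 282
FD 8.7: (13.2,-6) -> (15.009,-14.51) [heading=282, move]
Final: pos=(15.009,-14.51), heading=282, 0 segment(s) drawn

Answer: 15.009 -14.51 282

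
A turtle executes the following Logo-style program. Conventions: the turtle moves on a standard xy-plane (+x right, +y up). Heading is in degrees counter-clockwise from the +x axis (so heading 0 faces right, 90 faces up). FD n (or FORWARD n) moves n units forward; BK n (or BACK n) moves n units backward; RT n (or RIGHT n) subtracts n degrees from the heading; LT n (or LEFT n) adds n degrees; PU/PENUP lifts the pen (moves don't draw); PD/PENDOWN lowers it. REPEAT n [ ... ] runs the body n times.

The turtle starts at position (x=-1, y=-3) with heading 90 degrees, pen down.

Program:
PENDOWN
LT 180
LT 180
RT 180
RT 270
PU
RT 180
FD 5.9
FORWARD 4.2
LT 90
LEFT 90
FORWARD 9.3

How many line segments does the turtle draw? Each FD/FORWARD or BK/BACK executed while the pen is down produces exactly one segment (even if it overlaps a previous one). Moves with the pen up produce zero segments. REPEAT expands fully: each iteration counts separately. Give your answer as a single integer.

Answer: 0

Derivation:
Executing turtle program step by step:
Start: pos=(-1,-3), heading=90, pen down
PD: pen down
LT 180: heading 90 -> 270
LT 180: heading 270 -> 90
RT 180: heading 90 -> 270
RT 270: heading 270 -> 0
PU: pen up
RT 180: heading 0 -> 180
FD 5.9: (-1,-3) -> (-6.9,-3) [heading=180, move]
FD 4.2: (-6.9,-3) -> (-11.1,-3) [heading=180, move]
LT 90: heading 180 -> 270
LT 90: heading 270 -> 0
FD 9.3: (-11.1,-3) -> (-1.8,-3) [heading=0, move]
Final: pos=(-1.8,-3), heading=0, 0 segment(s) drawn
Segments drawn: 0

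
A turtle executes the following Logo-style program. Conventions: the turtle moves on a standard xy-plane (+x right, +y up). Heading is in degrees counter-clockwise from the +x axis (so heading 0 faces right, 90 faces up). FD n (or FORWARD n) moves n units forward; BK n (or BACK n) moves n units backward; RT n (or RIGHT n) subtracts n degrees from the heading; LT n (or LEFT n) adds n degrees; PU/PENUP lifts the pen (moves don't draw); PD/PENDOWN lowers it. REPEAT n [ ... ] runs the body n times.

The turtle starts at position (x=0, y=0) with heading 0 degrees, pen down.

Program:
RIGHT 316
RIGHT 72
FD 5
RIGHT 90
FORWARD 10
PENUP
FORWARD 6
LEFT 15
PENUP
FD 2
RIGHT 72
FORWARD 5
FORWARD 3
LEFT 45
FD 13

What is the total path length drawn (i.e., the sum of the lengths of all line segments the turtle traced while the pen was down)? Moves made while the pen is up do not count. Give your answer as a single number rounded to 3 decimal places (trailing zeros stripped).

Answer: 15

Derivation:
Executing turtle program step by step:
Start: pos=(0,0), heading=0, pen down
RT 316: heading 0 -> 44
RT 72: heading 44 -> 332
FD 5: (0,0) -> (4.415,-2.347) [heading=332, draw]
RT 90: heading 332 -> 242
FD 10: (4.415,-2.347) -> (-0.28,-11.177) [heading=242, draw]
PU: pen up
FD 6: (-0.28,-11.177) -> (-3.097,-16.475) [heading=242, move]
LT 15: heading 242 -> 257
PU: pen up
FD 2: (-3.097,-16.475) -> (-3.547,-18.423) [heading=257, move]
RT 72: heading 257 -> 185
FD 5: (-3.547,-18.423) -> (-8.528,-18.859) [heading=185, move]
FD 3: (-8.528,-18.859) -> (-11.516,-19.121) [heading=185, move]
LT 45: heading 185 -> 230
FD 13: (-11.516,-19.121) -> (-19.873,-29.079) [heading=230, move]
Final: pos=(-19.873,-29.079), heading=230, 2 segment(s) drawn

Segment lengths:
  seg 1: (0,0) -> (4.415,-2.347), length = 5
  seg 2: (4.415,-2.347) -> (-0.28,-11.177), length = 10
Total = 15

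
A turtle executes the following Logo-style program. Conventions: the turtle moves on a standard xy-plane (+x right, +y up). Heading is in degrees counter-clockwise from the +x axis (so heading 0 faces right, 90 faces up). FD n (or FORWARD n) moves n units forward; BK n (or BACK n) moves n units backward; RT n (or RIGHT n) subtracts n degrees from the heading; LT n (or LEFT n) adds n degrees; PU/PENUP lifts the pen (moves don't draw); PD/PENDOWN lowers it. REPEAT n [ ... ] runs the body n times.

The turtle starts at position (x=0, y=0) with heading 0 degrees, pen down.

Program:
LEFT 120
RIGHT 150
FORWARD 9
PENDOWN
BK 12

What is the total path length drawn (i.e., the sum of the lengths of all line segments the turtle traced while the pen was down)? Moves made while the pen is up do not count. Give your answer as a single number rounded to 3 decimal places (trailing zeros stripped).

Executing turtle program step by step:
Start: pos=(0,0), heading=0, pen down
LT 120: heading 0 -> 120
RT 150: heading 120 -> 330
FD 9: (0,0) -> (7.794,-4.5) [heading=330, draw]
PD: pen down
BK 12: (7.794,-4.5) -> (-2.598,1.5) [heading=330, draw]
Final: pos=(-2.598,1.5), heading=330, 2 segment(s) drawn

Segment lengths:
  seg 1: (0,0) -> (7.794,-4.5), length = 9
  seg 2: (7.794,-4.5) -> (-2.598,1.5), length = 12
Total = 21

Answer: 21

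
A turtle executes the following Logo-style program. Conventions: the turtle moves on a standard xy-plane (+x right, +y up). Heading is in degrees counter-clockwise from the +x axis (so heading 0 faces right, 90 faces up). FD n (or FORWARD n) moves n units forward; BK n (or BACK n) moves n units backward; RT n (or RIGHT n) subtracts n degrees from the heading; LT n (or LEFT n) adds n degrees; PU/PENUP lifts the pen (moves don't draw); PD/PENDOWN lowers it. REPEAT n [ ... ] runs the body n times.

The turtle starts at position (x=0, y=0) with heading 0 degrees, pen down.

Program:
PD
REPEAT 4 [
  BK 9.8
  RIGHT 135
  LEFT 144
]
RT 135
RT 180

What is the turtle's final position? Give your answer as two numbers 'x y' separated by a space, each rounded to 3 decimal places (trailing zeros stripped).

Executing turtle program step by step:
Start: pos=(0,0), heading=0, pen down
PD: pen down
REPEAT 4 [
  -- iteration 1/4 --
  BK 9.8: (0,0) -> (-9.8,0) [heading=0, draw]
  RT 135: heading 0 -> 225
  LT 144: heading 225 -> 9
  -- iteration 2/4 --
  BK 9.8: (-9.8,0) -> (-19.479,-1.533) [heading=9, draw]
  RT 135: heading 9 -> 234
  LT 144: heading 234 -> 18
  -- iteration 3/4 --
  BK 9.8: (-19.479,-1.533) -> (-28.8,-4.561) [heading=18, draw]
  RT 135: heading 18 -> 243
  LT 144: heading 243 -> 27
  -- iteration 4/4 --
  BK 9.8: (-28.8,-4.561) -> (-37.532,-9.011) [heading=27, draw]
  RT 135: heading 27 -> 252
  LT 144: heading 252 -> 36
]
RT 135: heading 36 -> 261
RT 180: heading 261 -> 81
Final: pos=(-37.532,-9.011), heading=81, 4 segment(s) drawn

Answer: -37.532 -9.011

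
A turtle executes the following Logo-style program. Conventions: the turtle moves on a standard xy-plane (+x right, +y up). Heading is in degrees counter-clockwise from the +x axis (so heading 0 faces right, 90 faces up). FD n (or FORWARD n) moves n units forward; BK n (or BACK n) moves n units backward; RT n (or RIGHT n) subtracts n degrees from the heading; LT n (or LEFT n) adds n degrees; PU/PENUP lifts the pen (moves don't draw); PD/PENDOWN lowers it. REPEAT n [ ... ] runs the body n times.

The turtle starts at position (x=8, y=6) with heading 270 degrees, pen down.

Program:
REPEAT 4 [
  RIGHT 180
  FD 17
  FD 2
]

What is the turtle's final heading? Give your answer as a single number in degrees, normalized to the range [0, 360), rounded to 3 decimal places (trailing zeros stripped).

Answer: 270

Derivation:
Executing turtle program step by step:
Start: pos=(8,6), heading=270, pen down
REPEAT 4 [
  -- iteration 1/4 --
  RT 180: heading 270 -> 90
  FD 17: (8,6) -> (8,23) [heading=90, draw]
  FD 2: (8,23) -> (8,25) [heading=90, draw]
  -- iteration 2/4 --
  RT 180: heading 90 -> 270
  FD 17: (8,25) -> (8,8) [heading=270, draw]
  FD 2: (8,8) -> (8,6) [heading=270, draw]
  -- iteration 3/4 --
  RT 180: heading 270 -> 90
  FD 17: (8,6) -> (8,23) [heading=90, draw]
  FD 2: (8,23) -> (8,25) [heading=90, draw]
  -- iteration 4/4 --
  RT 180: heading 90 -> 270
  FD 17: (8,25) -> (8,8) [heading=270, draw]
  FD 2: (8,8) -> (8,6) [heading=270, draw]
]
Final: pos=(8,6), heading=270, 8 segment(s) drawn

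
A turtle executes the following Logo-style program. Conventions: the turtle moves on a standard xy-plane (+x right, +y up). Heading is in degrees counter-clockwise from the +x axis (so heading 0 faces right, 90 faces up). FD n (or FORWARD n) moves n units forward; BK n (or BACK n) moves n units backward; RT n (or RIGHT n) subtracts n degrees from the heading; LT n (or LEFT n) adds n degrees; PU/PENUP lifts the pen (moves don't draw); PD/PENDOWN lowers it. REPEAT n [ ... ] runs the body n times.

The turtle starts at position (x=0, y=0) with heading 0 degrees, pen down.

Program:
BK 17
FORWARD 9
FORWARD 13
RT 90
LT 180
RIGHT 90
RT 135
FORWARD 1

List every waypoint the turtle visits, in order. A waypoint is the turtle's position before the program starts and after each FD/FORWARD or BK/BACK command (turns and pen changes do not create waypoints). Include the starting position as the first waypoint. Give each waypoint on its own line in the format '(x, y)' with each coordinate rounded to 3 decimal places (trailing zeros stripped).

Answer: (0, 0)
(-17, 0)
(-8, 0)
(5, 0)
(4.293, -0.707)

Derivation:
Executing turtle program step by step:
Start: pos=(0,0), heading=0, pen down
BK 17: (0,0) -> (-17,0) [heading=0, draw]
FD 9: (-17,0) -> (-8,0) [heading=0, draw]
FD 13: (-8,0) -> (5,0) [heading=0, draw]
RT 90: heading 0 -> 270
LT 180: heading 270 -> 90
RT 90: heading 90 -> 0
RT 135: heading 0 -> 225
FD 1: (5,0) -> (4.293,-0.707) [heading=225, draw]
Final: pos=(4.293,-0.707), heading=225, 4 segment(s) drawn
Waypoints (5 total):
(0, 0)
(-17, 0)
(-8, 0)
(5, 0)
(4.293, -0.707)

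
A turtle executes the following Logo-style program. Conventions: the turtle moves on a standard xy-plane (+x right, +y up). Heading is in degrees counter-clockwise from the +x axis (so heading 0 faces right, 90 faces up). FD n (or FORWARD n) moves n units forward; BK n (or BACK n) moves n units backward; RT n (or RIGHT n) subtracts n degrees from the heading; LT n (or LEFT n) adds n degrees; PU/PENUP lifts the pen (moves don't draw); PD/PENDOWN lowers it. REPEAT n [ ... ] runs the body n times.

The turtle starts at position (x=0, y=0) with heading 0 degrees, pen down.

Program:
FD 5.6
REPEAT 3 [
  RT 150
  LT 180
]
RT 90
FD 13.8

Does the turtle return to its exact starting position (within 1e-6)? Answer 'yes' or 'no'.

Answer: no

Derivation:
Executing turtle program step by step:
Start: pos=(0,0), heading=0, pen down
FD 5.6: (0,0) -> (5.6,0) [heading=0, draw]
REPEAT 3 [
  -- iteration 1/3 --
  RT 150: heading 0 -> 210
  LT 180: heading 210 -> 30
  -- iteration 2/3 --
  RT 150: heading 30 -> 240
  LT 180: heading 240 -> 60
  -- iteration 3/3 --
  RT 150: heading 60 -> 270
  LT 180: heading 270 -> 90
]
RT 90: heading 90 -> 0
FD 13.8: (5.6,0) -> (19.4,0) [heading=0, draw]
Final: pos=(19.4,0), heading=0, 2 segment(s) drawn

Start position: (0, 0)
Final position: (19.4, 0)
Distance = 19.4; >= 1e-6 -> NOT closed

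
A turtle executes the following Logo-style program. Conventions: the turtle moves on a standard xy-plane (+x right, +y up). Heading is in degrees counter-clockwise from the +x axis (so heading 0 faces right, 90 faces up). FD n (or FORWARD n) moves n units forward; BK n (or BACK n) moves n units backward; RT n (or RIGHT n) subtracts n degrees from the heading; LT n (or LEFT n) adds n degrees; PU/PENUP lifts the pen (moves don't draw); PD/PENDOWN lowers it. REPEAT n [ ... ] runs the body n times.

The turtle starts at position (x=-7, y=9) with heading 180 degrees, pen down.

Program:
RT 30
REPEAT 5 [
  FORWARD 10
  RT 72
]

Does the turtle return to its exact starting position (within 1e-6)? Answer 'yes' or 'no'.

Executing turtle program step by step:
Start: pos=(-7,9), heading=180, pen down
RT 30: heading 180 -> 150
REPEAT 5 [
  -- iteration 1/5 --
  FD 10: (-7,9) -> (-15.66,14) [heading=150, draw]
  RT 72: heading 150 -> 78
  -- iteration 2/5 --
  FD 10: (-15.66,14) -> (-13.581,23.781) [heading=78, draw]
  RT 72: heading 78 -> 6
  -- iteration 3/5 --
  FD 10: (-13.581,23.781) -> (-3.636,24.827) [heading=6, draw]
  RT 72: heading 6 -> 294
  -- iteration 4/5 --
  FD 10: (-3.636,24.827) -> (0.431,15.691) [heading=294, draw]
  RT 72: heading 294 -> 222
  -- iteration 5/5 --
  FD 10: (0.431,15.691) -> (-7,9) [heading=222, draw]
  RT 72: heading 222 -> 150
]
Final: pos=(-7,9), heading=150, 5 segment(s) drawn

Start position: (-7, 9)
Final position: (-7, 9)
Distance = 0; < 1e-6 -> CLOSED

Answer: yes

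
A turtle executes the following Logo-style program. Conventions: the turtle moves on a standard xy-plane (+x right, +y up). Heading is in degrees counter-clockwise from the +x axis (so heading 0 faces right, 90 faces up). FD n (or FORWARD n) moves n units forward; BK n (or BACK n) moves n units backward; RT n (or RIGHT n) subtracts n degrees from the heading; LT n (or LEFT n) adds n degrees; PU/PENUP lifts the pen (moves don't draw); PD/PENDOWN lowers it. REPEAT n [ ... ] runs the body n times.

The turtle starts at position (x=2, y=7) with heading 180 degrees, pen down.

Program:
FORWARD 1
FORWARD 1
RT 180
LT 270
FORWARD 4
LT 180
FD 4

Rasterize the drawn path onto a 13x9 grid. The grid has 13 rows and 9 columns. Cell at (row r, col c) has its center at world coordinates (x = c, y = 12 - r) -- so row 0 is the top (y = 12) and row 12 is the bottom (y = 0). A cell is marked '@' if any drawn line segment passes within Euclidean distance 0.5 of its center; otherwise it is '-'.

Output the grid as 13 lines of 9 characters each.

Answer: ---------
---------
---------
---------
---------
@@@------
@--------
@--------
@--------
@--------
---------
---------
---------

Derivation:
Segment 0: (2,7) -> (1,7)
Segment 1: (1,7) -> (0,7)
Segment 2: (0,7) -> (-0,3)
Segment 3: (-0,3) -> (0,7)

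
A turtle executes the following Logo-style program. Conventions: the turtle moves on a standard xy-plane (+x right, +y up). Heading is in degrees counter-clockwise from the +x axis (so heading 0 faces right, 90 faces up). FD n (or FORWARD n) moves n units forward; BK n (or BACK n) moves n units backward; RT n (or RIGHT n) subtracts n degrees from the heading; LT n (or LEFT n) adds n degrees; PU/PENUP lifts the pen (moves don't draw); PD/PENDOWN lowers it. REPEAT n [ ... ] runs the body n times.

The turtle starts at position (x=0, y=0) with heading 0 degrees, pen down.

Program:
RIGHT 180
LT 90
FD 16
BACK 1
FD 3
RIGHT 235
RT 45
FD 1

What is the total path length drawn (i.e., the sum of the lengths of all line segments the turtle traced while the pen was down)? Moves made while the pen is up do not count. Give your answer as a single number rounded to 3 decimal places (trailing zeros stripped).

Answer: 21

Derivation:
Executing turtle program step by step:
Start: pos=(0,0), heading=0, pen down
RT 180: heading 0 -> 180
LT 90: heading 180 -> 270
FD 16: (0,0) -> (0,-16) [heading=270, draw]
BK 1: (0,-16) -> (0,-15) [heading=270, draw]
FD 3: (0,-15) -> (0,-18) [heading=270, draw]
RT 235: heading 270 -> 35
RT 45: heading 35 -> 350
FD 1: (0,-18) -> (0.985,-18.174) [heading=350, draw]
Final: pos=(0.985,-18.174), heading=350, 4 segment(s) drawn

Segment lengths:
  seg 1: (0,0) -> (0,-16), length = 16
  seg 2: (0,-16) -> (0,-15), length = 1
  seg 3: (0,-15) -> (0,-18), length = 3
  seg 4: (0,-18) -> (0.985,-18.174), length = 1
Total = 21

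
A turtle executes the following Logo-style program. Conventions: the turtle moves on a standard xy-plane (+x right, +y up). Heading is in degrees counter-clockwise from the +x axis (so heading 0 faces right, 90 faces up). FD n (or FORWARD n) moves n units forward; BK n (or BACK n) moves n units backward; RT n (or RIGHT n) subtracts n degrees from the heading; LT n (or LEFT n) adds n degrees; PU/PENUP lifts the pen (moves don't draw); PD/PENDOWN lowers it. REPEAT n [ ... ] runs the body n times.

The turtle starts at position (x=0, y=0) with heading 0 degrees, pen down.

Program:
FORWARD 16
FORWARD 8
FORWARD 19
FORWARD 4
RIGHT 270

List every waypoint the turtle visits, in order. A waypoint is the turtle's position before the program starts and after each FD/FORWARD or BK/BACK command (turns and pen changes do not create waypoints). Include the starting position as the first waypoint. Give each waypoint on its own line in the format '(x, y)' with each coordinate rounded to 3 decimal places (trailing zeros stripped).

Executing turtle program step by step:
Start: pos=(0,0), heading=0, pen down
FD 16: (0,0) -> (16,0) [heading=0, draw]
FD 8: (16,0) -> (24,0) [heading=0, draw]
FD 19: (24,0) -> (43,0) [heading=0, draw]
FD 4: (43,0) -> (47,0) [heading=0, draw]
RT 270: heading 0 -> 90
Final: pos=(47,0), heading=90, 4 segment(s) drawn
Waypoints (5 total):
(0, 0)
(16, 0)
(24, 0)
(43, 0)
(47, 0)

Answer: (0, 0)
(16, 0)
(24, 0)
(43, 0)
(47, 0)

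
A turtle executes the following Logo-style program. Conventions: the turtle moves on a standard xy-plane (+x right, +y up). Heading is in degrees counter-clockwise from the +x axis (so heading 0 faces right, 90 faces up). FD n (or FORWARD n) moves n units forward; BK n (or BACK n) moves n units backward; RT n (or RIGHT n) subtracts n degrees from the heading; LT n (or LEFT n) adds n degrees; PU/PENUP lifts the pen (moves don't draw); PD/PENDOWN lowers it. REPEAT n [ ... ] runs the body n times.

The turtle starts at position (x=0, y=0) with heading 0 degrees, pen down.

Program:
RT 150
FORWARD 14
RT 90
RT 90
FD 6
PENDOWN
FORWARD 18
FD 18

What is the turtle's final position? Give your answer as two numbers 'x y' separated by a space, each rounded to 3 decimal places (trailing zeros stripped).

Answer: 24.249 14

Derivation:
Executing turtle program step by step:
Start: pos=(0,0), heading=0, pen down
RT 150: heading 0 -> 210
FD 14: (0,0) -> (-12.124,-7) [heading=210, draw]
RT 90: heading 210 -> 120
RT 90: heading 120 -> 30
FD 6: (-12.124,-7) -> (-6.928,-4) [heading=30, draw]
PD: pen down
FD 18: (-6.928,-4) -> (8.66,5) [heading=30, draw]
FD 18: (8.66,5) -> (24.249,14) [heading=30, draw]
Final: pos=(24.249,14), heading=30, 4 segment(s) drawn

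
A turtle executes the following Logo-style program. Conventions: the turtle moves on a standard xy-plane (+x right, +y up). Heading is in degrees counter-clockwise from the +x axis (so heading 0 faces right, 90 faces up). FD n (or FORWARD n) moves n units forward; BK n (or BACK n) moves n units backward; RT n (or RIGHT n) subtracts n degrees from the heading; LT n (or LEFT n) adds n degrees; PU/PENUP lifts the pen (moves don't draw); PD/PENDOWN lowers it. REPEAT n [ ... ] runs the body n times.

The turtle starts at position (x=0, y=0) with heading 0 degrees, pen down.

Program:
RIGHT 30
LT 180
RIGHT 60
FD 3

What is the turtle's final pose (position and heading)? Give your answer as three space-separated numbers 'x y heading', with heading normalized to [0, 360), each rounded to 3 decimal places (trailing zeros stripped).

Executing turtle program step by step:
Start: pos=(0,0), heading=0, pen down
RT 30: heading 0 -> 330
LT 180: heading 330 -> 150
RT 60: heading 150 -> 90
FD 3: (0,0) -> (0,3) [heading=90, draw]
Final: pos=(0,3), heading=90, 1 segment(s) drawn

Answer: 0 3 90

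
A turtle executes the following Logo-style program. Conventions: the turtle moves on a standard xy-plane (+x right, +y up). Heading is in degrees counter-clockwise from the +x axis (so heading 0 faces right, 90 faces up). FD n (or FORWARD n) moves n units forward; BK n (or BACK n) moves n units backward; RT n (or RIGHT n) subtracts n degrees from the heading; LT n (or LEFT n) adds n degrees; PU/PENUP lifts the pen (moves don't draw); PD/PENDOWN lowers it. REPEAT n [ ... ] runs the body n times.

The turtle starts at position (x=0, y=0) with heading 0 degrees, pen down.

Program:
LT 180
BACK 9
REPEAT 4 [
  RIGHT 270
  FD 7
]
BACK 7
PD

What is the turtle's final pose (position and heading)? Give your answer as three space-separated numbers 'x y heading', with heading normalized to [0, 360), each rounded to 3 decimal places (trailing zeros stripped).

Executing turtle program step by step:
Start: pos=(0,0), heading=0, pen down
LT 180: heading 0 -> 180
BK 9: (0,0) -> (9,0) [heading=180, draw]
REPEAT 4 [
  -- iteration 1/4 --
  RT 270: heading 180 -> 270
  FD 7: (9,0) -> (9,-7) [heading=270, draw]
  -- iteration 2/4 --
  RT 270: heading 270 -> 0
  FD 7: (9,-7) -> (16,-7) [heading=0, draw]
  -- iteration 3/4 --
  RT 270: heading 0 -> 90
  FD 7: (16,-7) -> (16,0) [heading=90, draw]
  -- iteration 4/4 --
  RT 270: heading 90 -> 180
  FD 7: (16,0) -> (9,0) [heading=180, draw]
]
BK 7: (9,0) -> (16,0) [heading=180, draw]
PD: pen down
Final: pos=(16,0), heading=180, 6 segment(s) drawn

Answer: 16 0 180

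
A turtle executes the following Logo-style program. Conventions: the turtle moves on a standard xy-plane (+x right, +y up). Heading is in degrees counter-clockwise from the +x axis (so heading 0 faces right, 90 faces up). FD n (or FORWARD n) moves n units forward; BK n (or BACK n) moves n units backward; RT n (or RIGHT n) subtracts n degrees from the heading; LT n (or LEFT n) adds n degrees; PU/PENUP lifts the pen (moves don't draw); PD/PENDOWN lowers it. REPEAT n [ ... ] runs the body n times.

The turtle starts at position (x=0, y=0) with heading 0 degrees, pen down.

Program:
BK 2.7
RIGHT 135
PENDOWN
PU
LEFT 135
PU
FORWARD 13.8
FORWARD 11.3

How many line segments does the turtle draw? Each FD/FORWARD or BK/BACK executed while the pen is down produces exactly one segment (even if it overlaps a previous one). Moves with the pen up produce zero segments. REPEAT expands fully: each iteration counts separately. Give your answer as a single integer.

Executing turtle program step by step:
Start: pos=(0,0), heading=0, pen down
BK 2.7: (0,0) -> (-2.7,0) [heading=0, draw]
RT 135: heading 0 -> 225
PD: pen down
PU: pen up
LT 135: heading 225 -> 0
PU: pen up
FD 13.8: (-2.7,0) -> (11.1,0) [heading=0, move]
FD 11.3: (11.1,0) -> (22.4,0) [heading=0, move]
Final: pos=(22.4,0), heading=0, 1 segment(s) drawn
Segments drawn: 1

Answer: 1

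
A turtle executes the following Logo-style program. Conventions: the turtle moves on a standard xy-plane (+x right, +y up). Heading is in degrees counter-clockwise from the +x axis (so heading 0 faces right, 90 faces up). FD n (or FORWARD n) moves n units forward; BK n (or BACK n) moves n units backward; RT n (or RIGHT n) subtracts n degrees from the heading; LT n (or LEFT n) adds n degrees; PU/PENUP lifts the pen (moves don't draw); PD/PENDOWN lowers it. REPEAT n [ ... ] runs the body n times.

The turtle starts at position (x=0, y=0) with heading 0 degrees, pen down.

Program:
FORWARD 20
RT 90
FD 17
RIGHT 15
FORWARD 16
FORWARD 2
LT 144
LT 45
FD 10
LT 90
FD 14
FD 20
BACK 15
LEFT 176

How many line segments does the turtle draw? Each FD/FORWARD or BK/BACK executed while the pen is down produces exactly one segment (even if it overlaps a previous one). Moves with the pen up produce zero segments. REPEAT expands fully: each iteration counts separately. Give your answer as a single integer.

Executing turtle program step by step:
Start: pos=(0,0), heading=0, pen down
FD 20: (0,0) -> (20,0) [heading=0, draw]
RT 90: heading 0 -> 270
FD 17: (20,0) -> (20,-17) [heading=270, draw]
RT 15: heading 270 -> 255
FD 16: (20,-17) -> (15.859,-32.455) [heading=255, draw]
FD 2: (15.859,-32.455) -> (15.341,-34.387) [heading=255, draw]
LT 144: heading 255 -> 39
LT 45: heading 39 -> 84
FD 10: (15.341,-34.387) -> (16.387,-24.441) [heading=84, draw]
LT 90: heading 84 -> 174
FD 14: (16.387,-24.441) -> (2.463,-22.978) [heading=174, draw]
FD 20: (2.463,-22.978) -> (-17.427,-20.887) [heading=174, draw]
BK 15: (-17.427,-20.887) -> (-2.509,-22.455) [heading=174, draw]
LT 176: heading 174 -> 350
Final: pos=(-2.509,-22.455), heading=350, 8 segment(s) drawn
Segments drawn: 8

Answer: 8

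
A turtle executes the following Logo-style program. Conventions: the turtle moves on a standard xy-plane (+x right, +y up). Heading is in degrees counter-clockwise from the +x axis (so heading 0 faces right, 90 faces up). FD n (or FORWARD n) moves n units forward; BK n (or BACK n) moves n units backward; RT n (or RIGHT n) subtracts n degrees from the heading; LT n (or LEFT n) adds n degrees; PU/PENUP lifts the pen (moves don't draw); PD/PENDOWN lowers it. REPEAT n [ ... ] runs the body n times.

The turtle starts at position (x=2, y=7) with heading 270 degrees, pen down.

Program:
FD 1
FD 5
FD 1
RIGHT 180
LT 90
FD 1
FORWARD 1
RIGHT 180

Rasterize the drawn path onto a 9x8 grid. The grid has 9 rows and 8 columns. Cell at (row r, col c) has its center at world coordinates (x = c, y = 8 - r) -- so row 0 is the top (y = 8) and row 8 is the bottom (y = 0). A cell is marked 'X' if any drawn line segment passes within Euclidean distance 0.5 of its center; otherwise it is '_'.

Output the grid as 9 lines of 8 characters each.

Answer: ________
__X_____
__X_____
__X_____
__X_____
__X_____
__X_____
__X_____
XXX_____

Derivation:
Segment 0: (2,7) -> (2,6)
Segment 1: (2,6) -> (2,1)
Segment 2: (2,1) -> (2,0)
Segment 3: (2,0) -> (1,0)
Segment 4: (1,0) -> (-0,0)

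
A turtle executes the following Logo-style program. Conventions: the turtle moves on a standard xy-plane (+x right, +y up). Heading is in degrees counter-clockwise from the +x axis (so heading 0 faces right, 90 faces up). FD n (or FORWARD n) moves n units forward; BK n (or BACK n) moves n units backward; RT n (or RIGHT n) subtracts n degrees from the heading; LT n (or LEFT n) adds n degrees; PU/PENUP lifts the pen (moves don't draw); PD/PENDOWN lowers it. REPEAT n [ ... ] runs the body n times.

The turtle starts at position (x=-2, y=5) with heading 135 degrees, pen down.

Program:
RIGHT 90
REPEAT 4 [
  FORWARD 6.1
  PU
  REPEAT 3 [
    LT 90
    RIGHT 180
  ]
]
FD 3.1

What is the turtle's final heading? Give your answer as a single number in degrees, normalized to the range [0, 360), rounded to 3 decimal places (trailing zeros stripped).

Answer: 45

Derivation:
Executing turtle program step by step:
Start: pos=(-2,5), heading=135, pen down
RT 90: heading 135 -> 45
REPEAT 4 [
  -- iteration 1/4 --
  FD 6.1: (-2,5) -> (2.313,9.313) [heading=45, draw]
  PU: pen up
  REPEAT 3 [
    -- iteration 1/3 --
    LT 90: heading 45 -> 135
    RT 180: heading 135 -> 315
    -- iteration 2/3 --
    LT 90: heading 315 -> 45
    RT 180: heading 45 -> 225
    -- iteration 3/3 --
    LT 90: heading 225 -> 315
    RT 180: heading 315 -> 135
  ]
  -- iteration 2/4 --
  FD 6.1: (2.313,9.313) -> (-2,13.627) [heading=135, move]
  PU: pen up
  REPEAT 3 [
    -- iteration 1/3 --
    LT 90: heading 135 -> 225
    RT 180: heading 225 -> 45
    -- iteration 2/3 --
    LT 90: heading 45 -> 135
    RT 180: heading 135 -> 315
    -- iteration 3/3 --
    LT 90: heading 315 -> 45
    RT 180: heading 45 -> 225
  ]
  -- iteration 3/4 --
  FD 6.1: (-2,13.627) -> (-6.313,9.313) [heading=225, move]
  PU: pen up
  REPEAT 3 [
    -- iteration 1/3 --
    LT 90: heading 225 -> 315
    RT 180: heading 315 -> 135
    -- iteration 2/3 --
    LT 90: heading 135 -> 225
    RT 180: heading 225 -> 45
    -- iteration 3/3 --
    LT 90: heading 45 -> 135
    RT 180: heading 135 -> 315
  ]
  -- iteration 4/4 --
  FD 6.1: (-6.313,9.313) -> (-2,5) [heading=315, move]
  PU: pen up
  REPEAT 3 [
    -- iteration 1/3 --
    LT 90: heading 315 -> 45
    RT 180: heading 45 -> 225
    -- iteration 2/3 --
    LT 90: heading 225 -> 315
    RT 180: heading 315 -> 135
    -- iteration 3/3 --
    LT 90: heading 135 -> 225
    RT 180: heading 225 -> 45
  ]
]
FD 3.1: (-2,5) -> (0.192,7.192) [heading=45, move]
Final: pos=(0.192,7.192), heading=45, 1 segment(s) drawn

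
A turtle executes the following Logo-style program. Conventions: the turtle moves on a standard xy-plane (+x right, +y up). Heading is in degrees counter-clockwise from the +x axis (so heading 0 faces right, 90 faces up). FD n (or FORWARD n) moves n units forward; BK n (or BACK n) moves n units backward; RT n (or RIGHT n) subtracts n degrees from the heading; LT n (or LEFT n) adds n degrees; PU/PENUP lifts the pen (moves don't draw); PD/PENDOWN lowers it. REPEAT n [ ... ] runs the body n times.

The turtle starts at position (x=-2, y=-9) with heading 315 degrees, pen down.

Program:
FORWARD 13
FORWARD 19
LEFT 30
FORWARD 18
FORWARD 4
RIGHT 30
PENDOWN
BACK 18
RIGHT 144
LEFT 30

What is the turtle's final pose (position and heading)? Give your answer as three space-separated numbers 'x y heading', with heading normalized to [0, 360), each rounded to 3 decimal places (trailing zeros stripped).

Answer: 29.15 -24.594 201

Derivation:
Executing turtle program step by step:
Start: pos=(-2,-9), heading=315, pen down
FD 13: (-2,-9) -> (7.192,-18.192) [heading=315, draw]
FD 19: (7.192,-18.192) -> (20.627,-31.627) [heading=315, draw]
LT 30: heading 315 -> 345
FD 18: (20.627,-31.627) -> (38.014,-36.286) [heading=345, draw]
FD 4: (38.014,-36.286) -> (41.878,-37.321) [heading=345, draw]
RT 30: heading 345 -> 315
PD: pen down
BK 18: (41.878,-37.321) -> (29.15,-24.594) [heading=315, draw]
RT 144: heading 315 -> 171
LT 30: heading 171 -> 201
Final: pos=(29.15,-24.594), heading=201, 5 segment(s) drawn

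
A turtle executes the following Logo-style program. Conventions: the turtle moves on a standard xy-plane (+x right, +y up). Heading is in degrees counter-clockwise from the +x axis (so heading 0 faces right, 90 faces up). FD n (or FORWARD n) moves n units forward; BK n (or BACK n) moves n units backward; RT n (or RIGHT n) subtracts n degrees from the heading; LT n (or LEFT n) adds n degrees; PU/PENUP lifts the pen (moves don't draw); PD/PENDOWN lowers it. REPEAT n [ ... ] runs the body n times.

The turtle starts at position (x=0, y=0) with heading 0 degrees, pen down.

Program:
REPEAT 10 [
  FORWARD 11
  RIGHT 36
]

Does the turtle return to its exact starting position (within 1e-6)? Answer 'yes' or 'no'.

Executing turtle program step by step:
Start: pos=(0,0), heading=0, pen down
REPEAT 10 [
  -- iteration 1/10 --
  FD 11: (0,0) -> (11,0) [heading=0, draw]
  RT 36: heading 0 -> 324
  -- iteration 2/10 --
  FD 11: (11,0) -> (19.899,-6.466) [heading=324, draw]
  RT 36: heading 324 -> 288
  -- iteration 3/10 --
  FD 11: (19.899,-6.466) -> (23.298,-16.927) [heading=288, draw]
  RT 36: heading 288 -> 252
  -- iteration 4/10 --
  FD 11: (23.298,-16.927) -> (19.899,-27.389) [heading=252, draw]
  RT 36: heading 252 -> 216
  -- iteration 5/10 --
  FD 11: (19.899,-27.389) -> (11,-33.855) [heading=216, draw]
  RT 36: heading 216 -> 180
  -- iteration 6/10 --
  FD 11: (11,-33.855) -> (0,-33.855) [heading=180, draw]
  RT 36: heading 180 -> 144
  -- iteration 7/10 --
  FD 11: (0,-33.855) -> (-8.899,-27.389) [heading=144, draw]
  RT 36: heading 144 -> 108
  -- iteration 8/10 --
  FD 11: (-8.899,-27.389) -> (-12.298,-16.927) [heading=108, draw]
  RT 36: heading 108 -> 72
  -- iteration 9/10 --
  FD 11: (-12.298,-16.927) -> (-8.899,-6.466) [heading=72, draw]
  RT 36: heading 72 -> 36
  -- iteration 10/10 --
  FD 11: (-8.899,-6.466) -> (0,0) [heading=36, draw]
  RT 36: heading 36 -> 0
]
Final: pos=(0,0), heading=0, 10 segment(s) drawn

Start position: (0, 0)
Final position: (0, 0)
Distance = 0; < 1e-6 -> CLOSED

Answer: yes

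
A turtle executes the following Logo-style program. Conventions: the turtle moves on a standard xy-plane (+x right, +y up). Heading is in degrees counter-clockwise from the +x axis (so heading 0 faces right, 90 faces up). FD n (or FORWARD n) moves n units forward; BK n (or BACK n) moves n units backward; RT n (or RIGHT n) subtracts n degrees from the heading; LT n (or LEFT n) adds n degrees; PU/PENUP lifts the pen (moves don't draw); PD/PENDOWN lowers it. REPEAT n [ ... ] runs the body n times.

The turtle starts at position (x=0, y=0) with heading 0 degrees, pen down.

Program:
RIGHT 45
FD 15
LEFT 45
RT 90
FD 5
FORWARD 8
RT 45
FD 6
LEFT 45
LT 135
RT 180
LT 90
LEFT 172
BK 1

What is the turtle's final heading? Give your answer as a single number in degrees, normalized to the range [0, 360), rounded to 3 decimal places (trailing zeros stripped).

Executing turtle program step by step:
Start: pos=(0,0), heading=0, pen down
RT 45: heading 0 -> 315
FD 15: (0,0) -> (10.607,-10.607) [heading=315, draw]
LT 45: heading 315 -> 0
RT 90: heading 0 -> 270
FD 5: (10.607,-10.607) -> (10.607,-15.607) [heading=270, draw]
FD 8: (10.607,-15.607) -> (10.607,-23.607) [heading=270, draw]
RT 45: heading 270 -> 225
FD 6: (10.607,-23.607) -> (6.364,-27.849) [heading=225, draw]
LT 45: heading 225 -> 270
LT 135: heading 270 -> 45
RT 180: heading 45 -> 225
LT 90: heading 225 -> 315
LT 172: heading 315 -> 127
BK 1: (6.364,-27.849) -> (6.966,-28.648) [heading=127, draw]
Final: pos=(6.966,-28.648), heading=127, 5 segment(s) drawn

Answer: 127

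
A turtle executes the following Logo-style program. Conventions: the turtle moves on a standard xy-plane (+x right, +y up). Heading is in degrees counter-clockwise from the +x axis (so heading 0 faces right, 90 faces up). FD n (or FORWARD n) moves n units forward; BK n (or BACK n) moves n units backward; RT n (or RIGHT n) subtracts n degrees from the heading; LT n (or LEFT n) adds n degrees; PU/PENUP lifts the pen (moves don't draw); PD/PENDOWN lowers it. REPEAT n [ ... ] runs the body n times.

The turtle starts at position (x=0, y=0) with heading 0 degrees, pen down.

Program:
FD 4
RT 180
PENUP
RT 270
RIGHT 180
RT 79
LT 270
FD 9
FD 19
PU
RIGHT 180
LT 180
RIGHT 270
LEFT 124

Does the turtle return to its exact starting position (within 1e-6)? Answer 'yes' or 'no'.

Answer: no

Derivation:
Executing turtle program step by step:
Start: pos=(0,0), heading=0, pen down
FD 4: (0,0) -> (4,0) [heading=0, draw]
RT 180: heading 0 -> 180
PU: pen up
RT 270: heading 180 -> 270
RT 180: heading 270 -> 90
RT 79: heading 90 -> 11
LT 270: heading 11 -> 281
FD 9: (4,0) -> (5.717,-8.835) [heading=281, move]
FD 19: (5.717,-8.835) -> (9.343,-27.486) [heading=281, move]
PU: pen up
RT 180: heading 281 -> 101
LT 180: heading 101 -> 281
RT 270: heading 281 -> 11
LT 124: heading 11 -> 135
Final: pos=(9.343,-27.486), heading=135, 1 segment(s) drawn

Start position: (0, 0)
Final position: (9.343, -27.486)
Distance = 29.03; >= 1e-6 -> NOT closed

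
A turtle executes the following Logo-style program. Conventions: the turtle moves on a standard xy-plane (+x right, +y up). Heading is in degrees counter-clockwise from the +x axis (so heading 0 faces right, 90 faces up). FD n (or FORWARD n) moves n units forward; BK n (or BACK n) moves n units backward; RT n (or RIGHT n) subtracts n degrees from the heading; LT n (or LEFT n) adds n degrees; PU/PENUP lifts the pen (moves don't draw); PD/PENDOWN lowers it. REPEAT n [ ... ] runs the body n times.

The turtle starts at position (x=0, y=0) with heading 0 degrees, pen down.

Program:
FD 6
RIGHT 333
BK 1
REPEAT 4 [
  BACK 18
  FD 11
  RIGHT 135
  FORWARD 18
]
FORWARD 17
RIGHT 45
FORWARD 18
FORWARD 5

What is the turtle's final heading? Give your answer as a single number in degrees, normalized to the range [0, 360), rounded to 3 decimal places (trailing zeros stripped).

Answer: 162

Derivation:
Executing turtle program step by step:
Start: pos=(0,0), heading=0, pen down
FD 6: (0,0) -> (6,0) [heading=0, draw]
RT 333: heading 0 -> 27
BK 1: (6,0) -> (5.109,-0.454) [heading=27, draw]
REPEAT 4 [
  -- iteration 1/4 --
  BK 18: (5.109,-0.454) -> (-10.929,-8.626) [heading=27, draw]
  FD 11: (-10.929,-8.626) -> (-1.128,-3.632) [heading=27, draw]
  RT 135: heading 27 -> 252
  FD 18: (-1.128,-3.632) -> (-6.69,-20.751) [heading=252, draw]
  -- iteration 2/4 --
  BK 18: (-6.69,-20.751) -> (-1.128,-3.632) [heading=252, draw]
  FD 11: (-1.128,-3.632) -> (-4.527,-14.094) [heading=252, draw]
  RT 135: heading 252 -> 117
  FD 18: (-4.527,-14.094) -> (-12.699,1.945) [heading=117, draw]
  -- iteration 3/4 --
  BK 18: (-12.699,1.945) -> (-4.527,-14.094) [heading=117, draw]
  FD 11: (-4.527,-14.094) -> (-9.521,-4.292) [heading=117, draw]
  RT 135: heading 117 -> 342
  FD 18: (-9.521,-4.292) -> (7.598,-9.855) [heading=342, draw]
  -- iteration 4/4 --
  BK 18: (7.598,-9.855) -> (-9.521,-4.292) [heading=342, draw]
  FD 11: (-9.521,-4.292) -> (0.94,-7.692) [heading=342, draw]
  RT 135: heading 342 -> 207
  FD 18: (0.94,-7.692) -> (-15.098,-15.863) [heading=207, draw]
]
FD 17: (-15.098,-15.863) -> (-30.245,-23.581) [heading=207, draw]
RT 45: heading 207 -> 162
FD 18: (-30.245,-23.581) -> (-47.364,-18.019) [heading=162, draw]
FD 5: (-47.364,-18.019) -> (-52.119,-16.474) [heading=162, draw]
Final: pos=(-52.119,-16.474), heading=162, 17 segment(s) drawn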